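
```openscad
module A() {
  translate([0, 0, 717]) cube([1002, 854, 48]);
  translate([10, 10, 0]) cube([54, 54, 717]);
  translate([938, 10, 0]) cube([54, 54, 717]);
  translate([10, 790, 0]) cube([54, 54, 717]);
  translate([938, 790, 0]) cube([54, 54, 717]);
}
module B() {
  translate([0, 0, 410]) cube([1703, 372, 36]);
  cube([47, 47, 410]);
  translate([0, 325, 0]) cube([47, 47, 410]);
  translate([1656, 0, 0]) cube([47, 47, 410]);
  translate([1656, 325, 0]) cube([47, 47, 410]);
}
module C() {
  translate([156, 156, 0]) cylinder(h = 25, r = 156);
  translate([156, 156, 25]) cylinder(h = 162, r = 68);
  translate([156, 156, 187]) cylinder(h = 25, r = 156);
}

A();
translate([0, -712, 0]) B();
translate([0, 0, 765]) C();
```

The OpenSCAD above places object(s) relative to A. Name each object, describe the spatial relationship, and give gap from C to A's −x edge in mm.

The spool's min-x is at 0; the table's min-x is 0; gap = 0 mm.

A is a table. B is a bench. C is a spool. The bench is on the floor beside the table on its −y side. The spool is on top of the table. The gap from the spool to the table's −x edge is 0 mm.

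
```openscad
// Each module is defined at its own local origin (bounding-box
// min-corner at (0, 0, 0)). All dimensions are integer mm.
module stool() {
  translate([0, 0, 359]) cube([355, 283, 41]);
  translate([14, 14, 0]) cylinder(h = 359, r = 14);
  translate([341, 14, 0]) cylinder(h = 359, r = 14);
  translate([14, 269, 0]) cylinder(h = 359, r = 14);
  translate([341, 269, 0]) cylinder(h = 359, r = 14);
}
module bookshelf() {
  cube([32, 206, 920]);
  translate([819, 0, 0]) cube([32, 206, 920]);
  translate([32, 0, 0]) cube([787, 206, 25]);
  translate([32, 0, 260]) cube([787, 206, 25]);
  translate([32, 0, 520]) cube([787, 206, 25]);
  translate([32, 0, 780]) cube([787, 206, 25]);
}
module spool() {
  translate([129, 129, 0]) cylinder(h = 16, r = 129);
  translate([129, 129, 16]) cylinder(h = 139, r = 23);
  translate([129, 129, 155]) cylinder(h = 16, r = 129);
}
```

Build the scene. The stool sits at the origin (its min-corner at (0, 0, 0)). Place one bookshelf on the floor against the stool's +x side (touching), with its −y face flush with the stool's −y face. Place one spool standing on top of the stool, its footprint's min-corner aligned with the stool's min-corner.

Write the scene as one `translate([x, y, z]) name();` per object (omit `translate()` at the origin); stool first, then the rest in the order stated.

stool();
translate([355, 0, 0]) bookshelf();
translate([0, 0, 400]) spool();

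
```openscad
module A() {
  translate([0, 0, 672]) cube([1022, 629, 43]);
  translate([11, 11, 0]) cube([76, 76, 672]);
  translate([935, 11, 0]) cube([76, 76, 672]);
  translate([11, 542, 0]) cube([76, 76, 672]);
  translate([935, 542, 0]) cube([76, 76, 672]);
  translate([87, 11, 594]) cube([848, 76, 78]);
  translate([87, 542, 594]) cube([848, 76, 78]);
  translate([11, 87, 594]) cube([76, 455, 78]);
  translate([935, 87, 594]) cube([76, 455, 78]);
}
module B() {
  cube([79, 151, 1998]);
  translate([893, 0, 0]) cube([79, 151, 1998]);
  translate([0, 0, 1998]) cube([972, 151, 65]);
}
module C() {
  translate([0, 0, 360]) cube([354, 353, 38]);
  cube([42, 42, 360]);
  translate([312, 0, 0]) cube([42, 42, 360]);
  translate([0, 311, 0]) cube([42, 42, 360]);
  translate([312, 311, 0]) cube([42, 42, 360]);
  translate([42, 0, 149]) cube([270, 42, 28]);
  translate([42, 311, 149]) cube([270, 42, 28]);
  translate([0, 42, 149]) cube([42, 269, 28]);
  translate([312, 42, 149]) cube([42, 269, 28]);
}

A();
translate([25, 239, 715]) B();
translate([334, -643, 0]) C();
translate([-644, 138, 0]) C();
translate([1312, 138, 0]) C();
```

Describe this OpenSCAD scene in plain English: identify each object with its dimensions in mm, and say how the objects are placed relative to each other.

A is a table: top 1022 mm (x) × 629 mm (y), 43 mm thick, upper face at z = 715 mm, on four 76×76 mm square legs, each inset 11 mm from the nearest pair of top edges, running from z = 0 to the bottom of the top. Four apron rails, 76 mm thick and 78 mm tall, run between adjacent legs with their top edges flush with the underside of the top and their outer faces flush with the legs' outer faces.

B is a door frame. The clear opening is 814 mm wide and 1998 mm high. Two 79 mm wide jambs, 151 mm deep, stand either side of the opening from the floor to the top of the opening. A 65 mm thick head sits across the top of both jambs, spanning the full outside width of the frame.

C is a four-legged stool. The seat is 354×353 mm, 38 mm thick, top at z = 398 mm. It stands on four square legs, each 42×42 mm in cross-section, from z = 0 to the seat underside, each flush with a corner of the seat. Four stretchers, 42 mm wide and 28 mm tall, connect adjacent legs with their undersides at z = 149 mm, each running between the inner faces of the legs it joins and aligned with the legs' outer faces on the other axis.

The door frame is on top of the table, centred. Three stools sit around the table at the −y, −x, +x sides.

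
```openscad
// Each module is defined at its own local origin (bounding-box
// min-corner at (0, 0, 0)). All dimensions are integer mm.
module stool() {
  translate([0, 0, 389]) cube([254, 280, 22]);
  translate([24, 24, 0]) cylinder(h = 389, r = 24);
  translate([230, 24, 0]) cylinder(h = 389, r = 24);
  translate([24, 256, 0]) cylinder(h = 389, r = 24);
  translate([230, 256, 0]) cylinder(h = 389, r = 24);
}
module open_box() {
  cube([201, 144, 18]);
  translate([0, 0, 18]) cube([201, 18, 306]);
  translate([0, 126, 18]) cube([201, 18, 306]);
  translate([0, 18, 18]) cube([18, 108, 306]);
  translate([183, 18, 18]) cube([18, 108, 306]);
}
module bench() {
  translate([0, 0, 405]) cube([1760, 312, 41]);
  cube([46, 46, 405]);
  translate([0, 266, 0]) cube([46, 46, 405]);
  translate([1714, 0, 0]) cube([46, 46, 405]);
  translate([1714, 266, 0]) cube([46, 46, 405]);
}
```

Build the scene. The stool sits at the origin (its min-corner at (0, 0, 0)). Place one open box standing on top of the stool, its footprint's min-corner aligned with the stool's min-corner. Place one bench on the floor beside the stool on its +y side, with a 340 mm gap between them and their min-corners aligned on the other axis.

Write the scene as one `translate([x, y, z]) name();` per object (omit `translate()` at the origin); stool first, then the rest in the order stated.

stool();
translate([0, 0, 411]) open_box();
translate([0, 620, 0]) bench();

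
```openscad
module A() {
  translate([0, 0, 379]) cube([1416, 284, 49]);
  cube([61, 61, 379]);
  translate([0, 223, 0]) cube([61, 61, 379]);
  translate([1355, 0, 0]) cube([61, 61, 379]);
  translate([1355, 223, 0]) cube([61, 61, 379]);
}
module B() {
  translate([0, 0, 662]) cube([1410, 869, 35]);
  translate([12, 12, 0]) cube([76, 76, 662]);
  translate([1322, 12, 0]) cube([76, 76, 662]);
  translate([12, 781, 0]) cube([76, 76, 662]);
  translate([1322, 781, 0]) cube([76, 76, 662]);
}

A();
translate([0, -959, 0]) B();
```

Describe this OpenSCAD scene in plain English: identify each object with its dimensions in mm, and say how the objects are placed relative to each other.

A is a bench: a 1416×284 mm seat slab, 49 mm thick, top at z = 428 mm, on four 61×61 mm square legs flush with the seat corners and standing on z = 0.

B is a rectangular dining table. The top is 1410×869×35 mm with its upper surface at z = 697 mm. It stands on four 76×76 mm square legs, each inset 12 mm from the nearest pair of top edges, running from the floor to the underside of the top.

The table is on the floor beside the bench on its −y side.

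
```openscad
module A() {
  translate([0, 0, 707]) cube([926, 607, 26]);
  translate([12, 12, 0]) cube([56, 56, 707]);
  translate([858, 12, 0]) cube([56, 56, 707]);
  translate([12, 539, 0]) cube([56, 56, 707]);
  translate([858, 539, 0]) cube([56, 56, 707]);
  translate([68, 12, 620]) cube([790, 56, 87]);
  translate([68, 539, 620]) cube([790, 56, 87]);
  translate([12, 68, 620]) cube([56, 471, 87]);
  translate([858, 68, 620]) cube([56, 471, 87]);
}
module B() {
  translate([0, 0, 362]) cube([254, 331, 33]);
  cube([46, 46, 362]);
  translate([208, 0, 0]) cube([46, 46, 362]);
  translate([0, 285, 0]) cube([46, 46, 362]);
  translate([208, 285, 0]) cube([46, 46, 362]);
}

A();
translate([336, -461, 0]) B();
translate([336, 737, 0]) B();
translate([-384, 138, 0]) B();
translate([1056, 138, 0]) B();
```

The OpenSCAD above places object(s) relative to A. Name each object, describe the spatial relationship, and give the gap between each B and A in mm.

A is a table. B is a stool. Four stools sit around the table at the −y, +y, −x, +x sides. The gap between each stool and the table is 130 mm.

Each stool's nearest face is 130 mm from the table's bounding box.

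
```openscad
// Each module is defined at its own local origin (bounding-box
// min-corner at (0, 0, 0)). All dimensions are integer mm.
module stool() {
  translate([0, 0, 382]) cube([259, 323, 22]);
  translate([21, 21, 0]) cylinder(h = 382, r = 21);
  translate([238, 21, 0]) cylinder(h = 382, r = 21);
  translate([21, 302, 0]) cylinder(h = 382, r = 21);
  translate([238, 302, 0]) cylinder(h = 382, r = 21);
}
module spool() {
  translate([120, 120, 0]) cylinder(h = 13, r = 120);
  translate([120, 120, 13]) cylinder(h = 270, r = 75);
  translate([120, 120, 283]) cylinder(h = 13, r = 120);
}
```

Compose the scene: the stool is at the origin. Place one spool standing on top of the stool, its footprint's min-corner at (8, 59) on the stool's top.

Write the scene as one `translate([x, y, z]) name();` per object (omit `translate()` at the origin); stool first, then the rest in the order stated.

stool();
translate([8, 59, 404]) spool();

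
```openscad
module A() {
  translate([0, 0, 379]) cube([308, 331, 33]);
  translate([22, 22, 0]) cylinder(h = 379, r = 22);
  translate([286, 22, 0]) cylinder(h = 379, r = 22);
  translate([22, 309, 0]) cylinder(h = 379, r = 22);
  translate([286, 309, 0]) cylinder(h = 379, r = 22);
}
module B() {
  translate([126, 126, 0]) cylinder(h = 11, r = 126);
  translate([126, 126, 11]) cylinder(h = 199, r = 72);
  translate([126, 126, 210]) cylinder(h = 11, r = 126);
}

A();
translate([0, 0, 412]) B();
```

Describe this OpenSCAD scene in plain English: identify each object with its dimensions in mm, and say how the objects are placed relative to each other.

A is a simple wooden stool: a rectangular seat 308 mm (x) by 331 mm (y), 33 mm thick, top face at z = 412 mm, on four round legs, each 44 mm in diameter. The legs rest on z = 0, each leg's axis is inset half a diameter from the nearest pair of seat edges (so the leg's bounding box is flush with the corner).

B is a spool: two coaxial disc flanges of radius 126 mm and thickness 11 mm, joined by a core cylinder of radius 72 mm and height 199 mm. The lower flange rests on z = 0 and the three cylinders share a vertical axis.

The spool is on top of the stool.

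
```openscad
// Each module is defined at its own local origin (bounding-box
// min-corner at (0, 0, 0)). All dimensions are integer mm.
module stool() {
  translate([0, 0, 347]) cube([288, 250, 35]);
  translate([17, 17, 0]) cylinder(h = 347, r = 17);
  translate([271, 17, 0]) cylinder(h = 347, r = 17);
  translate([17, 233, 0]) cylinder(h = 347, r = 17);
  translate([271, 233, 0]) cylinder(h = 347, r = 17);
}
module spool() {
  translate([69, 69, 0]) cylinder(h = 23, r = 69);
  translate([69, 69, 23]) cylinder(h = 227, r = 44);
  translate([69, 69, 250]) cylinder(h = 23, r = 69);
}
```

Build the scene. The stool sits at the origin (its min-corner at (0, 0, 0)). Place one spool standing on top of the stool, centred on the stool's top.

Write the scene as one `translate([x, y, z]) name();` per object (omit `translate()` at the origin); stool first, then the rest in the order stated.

stool();
translate([75, 56, 382]) spool();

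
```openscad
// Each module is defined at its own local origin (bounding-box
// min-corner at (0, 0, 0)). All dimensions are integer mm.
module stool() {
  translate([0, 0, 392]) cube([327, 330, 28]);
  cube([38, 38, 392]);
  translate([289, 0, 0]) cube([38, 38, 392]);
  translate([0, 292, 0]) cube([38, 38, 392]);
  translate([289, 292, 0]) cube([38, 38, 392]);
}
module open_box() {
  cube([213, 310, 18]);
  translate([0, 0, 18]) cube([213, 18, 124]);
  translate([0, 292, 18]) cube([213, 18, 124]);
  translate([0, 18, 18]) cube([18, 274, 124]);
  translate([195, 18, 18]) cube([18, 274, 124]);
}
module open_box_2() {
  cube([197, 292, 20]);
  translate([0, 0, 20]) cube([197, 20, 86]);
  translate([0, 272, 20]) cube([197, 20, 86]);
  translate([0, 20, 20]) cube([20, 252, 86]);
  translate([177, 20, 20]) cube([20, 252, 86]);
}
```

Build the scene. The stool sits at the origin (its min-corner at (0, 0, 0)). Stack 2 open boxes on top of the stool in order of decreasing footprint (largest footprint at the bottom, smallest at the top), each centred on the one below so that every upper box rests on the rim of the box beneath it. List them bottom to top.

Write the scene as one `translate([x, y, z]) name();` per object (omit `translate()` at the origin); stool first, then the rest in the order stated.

stool();
translate([57, 10, 420]) open_box();
translate([65, 19, 562]) open_box_2();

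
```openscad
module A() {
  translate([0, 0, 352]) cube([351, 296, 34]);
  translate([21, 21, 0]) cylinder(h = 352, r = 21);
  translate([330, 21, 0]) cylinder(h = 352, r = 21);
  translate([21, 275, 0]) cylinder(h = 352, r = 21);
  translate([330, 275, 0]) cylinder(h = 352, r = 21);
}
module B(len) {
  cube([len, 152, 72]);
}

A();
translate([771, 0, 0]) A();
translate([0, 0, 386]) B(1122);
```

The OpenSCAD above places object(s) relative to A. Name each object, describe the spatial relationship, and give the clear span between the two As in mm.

A is a stool. B is a beam. A beam spans the tops of two stools. The clear span between the two stools is 420 mm.

Second stool starts at x = 771; first ends at x = 351; clear span = 771 − 351 = 420 mm.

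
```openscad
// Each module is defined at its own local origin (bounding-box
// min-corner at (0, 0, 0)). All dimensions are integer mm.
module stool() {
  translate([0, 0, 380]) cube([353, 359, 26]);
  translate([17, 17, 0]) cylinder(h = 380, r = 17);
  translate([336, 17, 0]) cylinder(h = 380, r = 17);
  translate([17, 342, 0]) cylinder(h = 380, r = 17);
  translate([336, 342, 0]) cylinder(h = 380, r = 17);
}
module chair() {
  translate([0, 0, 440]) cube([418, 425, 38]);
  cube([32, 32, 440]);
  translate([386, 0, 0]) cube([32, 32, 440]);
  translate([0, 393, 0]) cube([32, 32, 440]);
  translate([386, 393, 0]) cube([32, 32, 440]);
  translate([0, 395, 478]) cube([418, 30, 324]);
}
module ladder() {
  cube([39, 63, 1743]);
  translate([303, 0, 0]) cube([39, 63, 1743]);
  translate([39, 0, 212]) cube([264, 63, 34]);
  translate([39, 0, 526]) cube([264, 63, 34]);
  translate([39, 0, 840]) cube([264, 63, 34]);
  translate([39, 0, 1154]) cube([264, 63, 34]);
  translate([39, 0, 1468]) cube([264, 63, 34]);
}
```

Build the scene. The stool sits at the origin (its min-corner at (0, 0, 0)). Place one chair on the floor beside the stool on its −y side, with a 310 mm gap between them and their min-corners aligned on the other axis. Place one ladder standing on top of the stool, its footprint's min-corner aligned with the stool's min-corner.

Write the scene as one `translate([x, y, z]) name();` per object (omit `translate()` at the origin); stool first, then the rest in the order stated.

stool();
translate([0, -735, 0]) chair();
translate([0, 0, 406]) ladder();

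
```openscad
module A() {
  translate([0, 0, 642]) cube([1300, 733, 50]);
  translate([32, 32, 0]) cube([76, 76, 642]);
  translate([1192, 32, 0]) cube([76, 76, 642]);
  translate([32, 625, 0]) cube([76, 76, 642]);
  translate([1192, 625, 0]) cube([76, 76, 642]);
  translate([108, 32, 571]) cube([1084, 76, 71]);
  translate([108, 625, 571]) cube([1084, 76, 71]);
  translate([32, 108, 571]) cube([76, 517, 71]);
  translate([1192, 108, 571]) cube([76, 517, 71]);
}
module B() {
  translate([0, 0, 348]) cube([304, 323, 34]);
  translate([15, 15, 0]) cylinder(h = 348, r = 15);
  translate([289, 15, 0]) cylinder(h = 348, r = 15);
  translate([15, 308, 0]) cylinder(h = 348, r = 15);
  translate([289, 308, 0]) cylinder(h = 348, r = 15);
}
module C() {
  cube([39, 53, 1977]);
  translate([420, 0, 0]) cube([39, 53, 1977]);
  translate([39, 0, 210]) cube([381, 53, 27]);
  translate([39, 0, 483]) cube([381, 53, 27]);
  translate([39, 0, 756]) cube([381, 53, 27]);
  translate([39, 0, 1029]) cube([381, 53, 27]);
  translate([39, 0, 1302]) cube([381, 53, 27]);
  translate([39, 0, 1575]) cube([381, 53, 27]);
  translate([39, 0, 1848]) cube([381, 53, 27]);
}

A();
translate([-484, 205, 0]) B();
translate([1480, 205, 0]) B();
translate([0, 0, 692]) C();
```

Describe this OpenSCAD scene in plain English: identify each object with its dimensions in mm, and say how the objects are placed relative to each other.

A is a rectangular dining table. The top is 1300×733×50 mm with its upper surface at z = 692 mm. It stands on four 76×76 mm square legs, each inset 32 mm from the nearest pair of top edges, running from the floor to the underside of the top. Four apron rails, 76 mm thick and 71 mm tall, run between adjacent legs with their top edges flush with the underside of the top and their outer faces flush with the legs' outer faces.

B is a simple wooden stool: a rectangular seat 304 mm (x) by 323 mm (y), 34 mm thick, top face at z = 382 mm, on four round legs, each 30 mm in diameter. The legs rest on z = 0, each leg's axis is inset half a diameter from the nearest pair of seat edges (so the leg's bounding box is flush with the corner).

C is a straight ladder. Two 39×53 mm vertical rails, 1977 mm tall, stand 459 mm apart (outside-to-outside) with their front faces coplanar on the −y side. 7 rungs, each 53 mm deep and 27 mm tall, span between the inner faces of the rails, front faces flush with the rails. The lowest rung's underside is at z = 210 mm and rungs are spaced 273 mm apart (underside to underside).

Two stools sit around the table at the −x, +x sides. The ladder is on top of the table.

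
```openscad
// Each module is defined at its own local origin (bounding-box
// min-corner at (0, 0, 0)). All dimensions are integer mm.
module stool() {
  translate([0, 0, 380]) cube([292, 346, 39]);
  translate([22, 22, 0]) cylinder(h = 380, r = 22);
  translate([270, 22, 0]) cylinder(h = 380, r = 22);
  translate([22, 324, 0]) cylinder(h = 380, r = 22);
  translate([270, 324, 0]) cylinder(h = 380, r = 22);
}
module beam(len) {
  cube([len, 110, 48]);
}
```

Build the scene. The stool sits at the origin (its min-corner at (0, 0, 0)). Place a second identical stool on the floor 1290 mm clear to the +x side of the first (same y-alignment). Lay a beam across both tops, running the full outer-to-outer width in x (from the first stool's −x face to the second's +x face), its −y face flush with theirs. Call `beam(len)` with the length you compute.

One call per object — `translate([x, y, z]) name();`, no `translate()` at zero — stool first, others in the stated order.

stool();
translate([1582, 0, 0]) stool();
translate([0, 0, 419]) beam(1874);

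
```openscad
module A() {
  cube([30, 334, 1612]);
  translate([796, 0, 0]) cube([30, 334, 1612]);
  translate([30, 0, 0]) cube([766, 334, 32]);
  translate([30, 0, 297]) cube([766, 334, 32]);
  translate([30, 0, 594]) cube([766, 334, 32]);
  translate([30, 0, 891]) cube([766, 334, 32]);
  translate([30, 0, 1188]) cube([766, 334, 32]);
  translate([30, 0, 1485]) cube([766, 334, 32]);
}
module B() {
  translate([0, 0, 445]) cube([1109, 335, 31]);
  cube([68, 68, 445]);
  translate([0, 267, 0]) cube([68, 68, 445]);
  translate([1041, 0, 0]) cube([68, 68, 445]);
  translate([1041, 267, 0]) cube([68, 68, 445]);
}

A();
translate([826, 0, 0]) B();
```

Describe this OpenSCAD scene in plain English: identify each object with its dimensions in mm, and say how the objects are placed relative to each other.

A is an open bookshelf. Two side panels, each 30 mm thick, 334 mm deep and 1612 mm tall, stand 826 mm apart (outside-to-outside). Between them sit 6 shelves, each 32 mm thick and 334 mm deep, spanning the full gap between the sides. The bottom shelf rests on the floor (its underside at z = 0) and the clear gap between one shelf's top and the next shelf's underside is 265 mm.

B is a long wooden bench with a 1109 mm (x) × 335 mm (y) seat, 31 mm thick, its top surface 476 mm above the floor. Four 68 mm square legs at the seat corners, flush with the edges, run from z = 0 to the seat underside.

The bench is against the bookshelf's +x side, with their −y faces flush.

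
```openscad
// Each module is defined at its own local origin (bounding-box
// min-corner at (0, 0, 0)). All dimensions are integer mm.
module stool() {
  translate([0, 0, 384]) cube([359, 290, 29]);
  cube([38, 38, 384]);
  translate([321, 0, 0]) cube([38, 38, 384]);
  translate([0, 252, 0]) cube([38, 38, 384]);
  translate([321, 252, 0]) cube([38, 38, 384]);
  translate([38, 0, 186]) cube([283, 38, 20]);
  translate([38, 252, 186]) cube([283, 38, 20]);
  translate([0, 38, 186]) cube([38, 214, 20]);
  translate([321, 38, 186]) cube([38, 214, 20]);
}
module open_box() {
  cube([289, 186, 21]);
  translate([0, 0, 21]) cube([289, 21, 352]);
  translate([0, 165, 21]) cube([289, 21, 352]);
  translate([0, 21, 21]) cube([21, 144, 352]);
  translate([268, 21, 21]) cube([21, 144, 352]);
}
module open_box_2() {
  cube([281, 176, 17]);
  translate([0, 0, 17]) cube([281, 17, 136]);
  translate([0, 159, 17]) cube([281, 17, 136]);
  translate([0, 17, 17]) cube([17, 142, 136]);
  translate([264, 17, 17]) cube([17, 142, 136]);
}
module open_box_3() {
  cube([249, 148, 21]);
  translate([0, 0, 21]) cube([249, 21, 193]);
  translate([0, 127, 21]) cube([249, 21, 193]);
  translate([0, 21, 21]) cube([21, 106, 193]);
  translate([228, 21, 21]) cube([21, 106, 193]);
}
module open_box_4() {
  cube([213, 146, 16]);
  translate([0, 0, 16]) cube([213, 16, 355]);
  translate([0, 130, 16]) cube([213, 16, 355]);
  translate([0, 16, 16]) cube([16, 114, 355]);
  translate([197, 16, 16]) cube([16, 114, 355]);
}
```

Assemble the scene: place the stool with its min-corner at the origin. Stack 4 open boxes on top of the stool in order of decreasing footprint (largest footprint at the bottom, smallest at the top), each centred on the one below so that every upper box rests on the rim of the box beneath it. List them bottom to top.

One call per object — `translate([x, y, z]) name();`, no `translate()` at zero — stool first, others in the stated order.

stool();
translate([35, 52, 413]) open_box();
translate([39, 57, 786]) open_box_2();
translate([55, 71, 939]) open_box_3();
translate([73, 72, 1153]) open_box_4();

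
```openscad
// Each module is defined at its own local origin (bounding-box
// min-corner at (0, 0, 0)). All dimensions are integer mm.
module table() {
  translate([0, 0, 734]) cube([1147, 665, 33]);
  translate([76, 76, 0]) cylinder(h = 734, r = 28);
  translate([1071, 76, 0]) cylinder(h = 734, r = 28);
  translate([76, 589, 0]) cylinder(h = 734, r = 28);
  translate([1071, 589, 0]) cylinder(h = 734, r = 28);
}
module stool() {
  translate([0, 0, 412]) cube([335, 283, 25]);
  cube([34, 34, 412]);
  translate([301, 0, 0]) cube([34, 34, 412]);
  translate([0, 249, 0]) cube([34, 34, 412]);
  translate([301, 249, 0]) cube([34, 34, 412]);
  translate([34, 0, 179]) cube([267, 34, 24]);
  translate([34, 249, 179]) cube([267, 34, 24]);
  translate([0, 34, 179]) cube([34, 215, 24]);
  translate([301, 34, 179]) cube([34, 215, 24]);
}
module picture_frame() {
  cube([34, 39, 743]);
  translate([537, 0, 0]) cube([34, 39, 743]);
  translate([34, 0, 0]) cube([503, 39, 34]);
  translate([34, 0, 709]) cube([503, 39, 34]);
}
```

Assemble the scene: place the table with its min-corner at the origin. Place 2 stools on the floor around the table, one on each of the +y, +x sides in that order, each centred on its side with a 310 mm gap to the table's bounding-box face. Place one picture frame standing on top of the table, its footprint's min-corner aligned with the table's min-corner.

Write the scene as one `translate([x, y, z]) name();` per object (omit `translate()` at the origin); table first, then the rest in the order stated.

table();
translate([406, 975, 0]) stool();
translate([1457, 191, 0]) stool();
translate([0, 0, 767]) picture_frame();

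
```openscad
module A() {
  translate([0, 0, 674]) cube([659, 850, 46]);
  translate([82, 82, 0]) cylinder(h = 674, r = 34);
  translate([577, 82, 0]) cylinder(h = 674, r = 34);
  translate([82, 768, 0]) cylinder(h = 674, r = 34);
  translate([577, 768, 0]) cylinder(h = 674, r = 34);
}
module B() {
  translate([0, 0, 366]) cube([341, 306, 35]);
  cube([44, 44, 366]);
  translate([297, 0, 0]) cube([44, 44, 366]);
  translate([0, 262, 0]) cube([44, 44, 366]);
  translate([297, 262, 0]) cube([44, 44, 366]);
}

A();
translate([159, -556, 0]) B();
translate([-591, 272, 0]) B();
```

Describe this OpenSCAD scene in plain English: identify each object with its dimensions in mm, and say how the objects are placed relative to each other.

A is a rectangular dining table. The top is 659×850×46 mm with its upper surface at z = 720 mm. It stands on four round legs of 68 mm diameter, each leg's bounding box inset 48 mm from the nearest pair of top edges, running from the floor to the underside of the top.

B is a four-legged stool. The seat is 341×306 mm, 35 mm thick, top at z = 401 mm. It stands on four square legs, each 44×44 mm in cross-section, from z = 0 to the seat underside, each flush with a corner of the seat.

Two stools sit around the table at the −y, −x sides.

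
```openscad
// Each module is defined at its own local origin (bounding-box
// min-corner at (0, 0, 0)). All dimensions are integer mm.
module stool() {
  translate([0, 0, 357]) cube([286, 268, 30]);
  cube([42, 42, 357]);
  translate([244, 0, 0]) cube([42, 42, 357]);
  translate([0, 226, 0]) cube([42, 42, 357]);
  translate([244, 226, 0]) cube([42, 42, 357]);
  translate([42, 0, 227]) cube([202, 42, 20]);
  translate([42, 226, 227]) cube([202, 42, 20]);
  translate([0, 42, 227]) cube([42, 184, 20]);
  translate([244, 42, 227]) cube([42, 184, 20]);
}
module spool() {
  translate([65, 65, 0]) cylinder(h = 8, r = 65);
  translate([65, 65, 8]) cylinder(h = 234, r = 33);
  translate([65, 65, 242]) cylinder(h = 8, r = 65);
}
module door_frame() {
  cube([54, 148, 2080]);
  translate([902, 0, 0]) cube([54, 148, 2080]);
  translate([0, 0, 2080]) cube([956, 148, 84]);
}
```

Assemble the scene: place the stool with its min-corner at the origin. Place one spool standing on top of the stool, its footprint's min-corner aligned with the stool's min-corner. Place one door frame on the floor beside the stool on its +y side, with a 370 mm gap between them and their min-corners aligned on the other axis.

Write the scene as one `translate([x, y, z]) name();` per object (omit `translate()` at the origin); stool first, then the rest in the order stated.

stool();
translate([0, 0, 387]) spool();
translate([0, 638, 0]) door_frame();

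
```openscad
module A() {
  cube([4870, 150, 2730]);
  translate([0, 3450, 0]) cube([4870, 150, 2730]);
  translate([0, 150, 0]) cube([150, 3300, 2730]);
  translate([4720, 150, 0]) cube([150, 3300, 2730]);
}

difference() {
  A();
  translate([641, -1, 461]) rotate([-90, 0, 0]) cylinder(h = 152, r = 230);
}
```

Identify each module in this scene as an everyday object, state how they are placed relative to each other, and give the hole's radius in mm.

The subtracted cylinder has r = 230 mm.

A is a house frame. The house frame has a circular hole through its front wall. The hole's radius is 230 mm.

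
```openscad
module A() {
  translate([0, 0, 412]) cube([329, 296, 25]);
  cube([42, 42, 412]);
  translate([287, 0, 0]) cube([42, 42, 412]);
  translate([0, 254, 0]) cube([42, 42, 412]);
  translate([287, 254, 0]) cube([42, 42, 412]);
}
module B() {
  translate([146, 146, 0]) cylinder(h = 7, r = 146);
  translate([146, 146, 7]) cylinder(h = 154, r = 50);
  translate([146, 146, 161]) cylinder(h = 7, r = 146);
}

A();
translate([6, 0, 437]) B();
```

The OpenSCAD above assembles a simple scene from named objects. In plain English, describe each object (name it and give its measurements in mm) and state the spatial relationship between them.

A is a four-legged stool. The seat is a 329×296×25 mm slab whose top surface is at z = 437 mm; four square legs, each 42×42 mm in cross-section, run from the floor (z = 0) to the underside of the seat, each flush with a corner of the seat.

B is a spool: two coaxial disc flanges of radius 146 mm and thickness 7 mm, joined by a core cylinder of radius 50 mm and height 154 mm. The lower flange rests on z = 0 and the three cylinders share a vertical axis.

The spool is on top of the stool.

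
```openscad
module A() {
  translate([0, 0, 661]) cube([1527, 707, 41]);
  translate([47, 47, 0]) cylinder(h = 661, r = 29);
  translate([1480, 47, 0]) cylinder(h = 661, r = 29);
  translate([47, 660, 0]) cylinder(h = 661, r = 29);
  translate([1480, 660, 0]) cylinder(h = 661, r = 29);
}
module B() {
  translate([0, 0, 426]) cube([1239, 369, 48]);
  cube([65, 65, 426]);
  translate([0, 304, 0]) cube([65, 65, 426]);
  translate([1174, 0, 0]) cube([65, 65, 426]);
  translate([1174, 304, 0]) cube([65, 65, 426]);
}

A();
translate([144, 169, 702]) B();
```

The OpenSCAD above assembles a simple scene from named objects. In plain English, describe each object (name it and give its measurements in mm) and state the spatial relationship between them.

A is a table: top 1527 mm (x) × 707 mm (y), 41 mm thick, upper face at z = 702 mm, on four round legs of 58 mm diameter, each leg's bounding box inset 18 mm from the nearest pair of top edges, running from z = 0 to the bottom of the top.

B is a bench: a 1239×369 mm seat slab, 48 mm thick, top at z = 474 mm, on four 65×65 mm square legs flush with the seat corners and standing on z = 0.

The bench is on top of the table, centred.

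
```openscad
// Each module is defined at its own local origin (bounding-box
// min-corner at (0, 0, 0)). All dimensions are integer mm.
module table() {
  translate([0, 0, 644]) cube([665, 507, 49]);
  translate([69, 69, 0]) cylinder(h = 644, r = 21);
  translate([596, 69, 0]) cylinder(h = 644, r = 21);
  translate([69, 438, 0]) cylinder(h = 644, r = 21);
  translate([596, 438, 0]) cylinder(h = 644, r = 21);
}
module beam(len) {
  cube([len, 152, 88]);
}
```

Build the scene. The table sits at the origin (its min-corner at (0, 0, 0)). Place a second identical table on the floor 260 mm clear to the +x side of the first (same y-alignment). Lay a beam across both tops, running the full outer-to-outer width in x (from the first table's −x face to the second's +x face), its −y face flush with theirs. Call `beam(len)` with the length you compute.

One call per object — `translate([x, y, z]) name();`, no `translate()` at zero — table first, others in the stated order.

table();
translate([925, 0, 0]) table();
translate([0, 0, 693]) beam(1590);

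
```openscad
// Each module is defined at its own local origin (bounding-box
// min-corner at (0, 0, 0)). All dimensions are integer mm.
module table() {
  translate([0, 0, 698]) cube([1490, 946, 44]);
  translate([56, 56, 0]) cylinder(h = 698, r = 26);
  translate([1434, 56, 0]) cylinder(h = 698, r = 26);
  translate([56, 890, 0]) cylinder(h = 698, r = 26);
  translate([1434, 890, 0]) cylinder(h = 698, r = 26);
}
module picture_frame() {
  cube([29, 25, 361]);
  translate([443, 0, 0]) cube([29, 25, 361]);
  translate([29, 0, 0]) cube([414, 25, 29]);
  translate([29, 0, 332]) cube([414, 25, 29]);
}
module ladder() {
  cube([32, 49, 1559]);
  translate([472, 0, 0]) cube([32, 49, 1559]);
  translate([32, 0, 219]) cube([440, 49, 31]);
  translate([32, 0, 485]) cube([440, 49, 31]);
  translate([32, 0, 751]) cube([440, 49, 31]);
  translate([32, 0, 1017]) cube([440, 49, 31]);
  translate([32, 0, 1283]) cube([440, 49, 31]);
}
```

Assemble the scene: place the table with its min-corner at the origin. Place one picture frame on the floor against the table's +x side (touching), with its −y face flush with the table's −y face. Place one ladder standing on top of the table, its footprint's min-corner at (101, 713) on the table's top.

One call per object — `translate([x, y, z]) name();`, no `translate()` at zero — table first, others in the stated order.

table();
translate([1490, 0, 0]) picture_frame();
translate([101, 713, 742]) ladder();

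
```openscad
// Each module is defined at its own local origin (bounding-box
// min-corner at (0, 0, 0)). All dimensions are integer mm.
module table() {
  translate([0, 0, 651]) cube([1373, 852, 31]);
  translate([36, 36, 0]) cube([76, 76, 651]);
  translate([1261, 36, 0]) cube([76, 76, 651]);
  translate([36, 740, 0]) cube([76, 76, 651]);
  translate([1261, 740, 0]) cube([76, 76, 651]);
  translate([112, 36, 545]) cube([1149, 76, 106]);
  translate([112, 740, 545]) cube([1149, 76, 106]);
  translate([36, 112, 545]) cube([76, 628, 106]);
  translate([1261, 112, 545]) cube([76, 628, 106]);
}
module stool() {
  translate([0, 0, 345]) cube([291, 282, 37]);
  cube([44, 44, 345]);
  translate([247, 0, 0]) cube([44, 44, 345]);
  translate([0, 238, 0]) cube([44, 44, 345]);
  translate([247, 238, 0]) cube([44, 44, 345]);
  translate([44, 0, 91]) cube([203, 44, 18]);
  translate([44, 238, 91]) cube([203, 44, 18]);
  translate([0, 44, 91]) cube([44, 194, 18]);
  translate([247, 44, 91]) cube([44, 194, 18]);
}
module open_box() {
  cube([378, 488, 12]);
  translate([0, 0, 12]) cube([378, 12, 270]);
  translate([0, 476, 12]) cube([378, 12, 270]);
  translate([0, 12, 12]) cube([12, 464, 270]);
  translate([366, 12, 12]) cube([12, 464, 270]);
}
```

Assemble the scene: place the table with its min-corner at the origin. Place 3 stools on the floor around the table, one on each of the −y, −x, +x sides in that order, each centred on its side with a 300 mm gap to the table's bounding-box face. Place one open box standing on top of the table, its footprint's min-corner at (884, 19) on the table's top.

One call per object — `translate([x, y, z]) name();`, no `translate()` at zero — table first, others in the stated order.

table();
translate([541, -582, 0]) stool();
translate([-591, 285, 0]) stool();
translate([1673, 285, 0]) stool();
translate([884, 19, 682]) open_box();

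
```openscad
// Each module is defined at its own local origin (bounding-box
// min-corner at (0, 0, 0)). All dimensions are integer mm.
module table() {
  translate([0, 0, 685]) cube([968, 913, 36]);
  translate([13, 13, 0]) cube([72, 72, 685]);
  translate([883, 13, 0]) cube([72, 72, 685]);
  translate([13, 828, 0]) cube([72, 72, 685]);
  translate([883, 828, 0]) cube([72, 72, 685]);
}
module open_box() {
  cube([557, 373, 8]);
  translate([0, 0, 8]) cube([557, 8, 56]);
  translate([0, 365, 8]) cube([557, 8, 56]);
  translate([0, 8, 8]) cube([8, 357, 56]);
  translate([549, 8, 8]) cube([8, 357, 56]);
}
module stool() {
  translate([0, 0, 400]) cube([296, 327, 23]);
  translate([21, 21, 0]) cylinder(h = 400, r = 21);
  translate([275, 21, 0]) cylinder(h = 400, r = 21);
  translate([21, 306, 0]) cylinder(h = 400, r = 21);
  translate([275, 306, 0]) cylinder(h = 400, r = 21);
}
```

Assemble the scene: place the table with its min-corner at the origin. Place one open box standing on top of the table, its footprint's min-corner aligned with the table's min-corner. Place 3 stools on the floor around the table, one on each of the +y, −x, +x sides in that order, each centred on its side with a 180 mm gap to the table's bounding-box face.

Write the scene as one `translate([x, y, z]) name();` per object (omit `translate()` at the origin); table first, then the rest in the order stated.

table();
translate([0, 0, 721]) open_box();
translate([336, 1093, 0]) stool();
translate([-476, 293, 0]) stool();
translate([1148, 293, 0]) stool();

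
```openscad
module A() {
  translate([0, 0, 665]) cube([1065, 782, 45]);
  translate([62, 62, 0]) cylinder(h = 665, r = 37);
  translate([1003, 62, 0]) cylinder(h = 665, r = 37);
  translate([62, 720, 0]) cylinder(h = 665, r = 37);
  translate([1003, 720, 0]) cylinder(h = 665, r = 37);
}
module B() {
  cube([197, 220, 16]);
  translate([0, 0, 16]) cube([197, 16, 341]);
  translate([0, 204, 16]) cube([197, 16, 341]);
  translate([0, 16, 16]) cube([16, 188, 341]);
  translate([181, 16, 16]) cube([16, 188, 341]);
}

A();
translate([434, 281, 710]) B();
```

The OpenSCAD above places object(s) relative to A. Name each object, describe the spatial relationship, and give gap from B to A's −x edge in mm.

A is a table. B is an open box. The open box is on top of the table, centred. The gap from the open box to the table's −x edge is 434 mm.

The open box's min-x is at 434; the table's min-x is 0; gap = 434 mm.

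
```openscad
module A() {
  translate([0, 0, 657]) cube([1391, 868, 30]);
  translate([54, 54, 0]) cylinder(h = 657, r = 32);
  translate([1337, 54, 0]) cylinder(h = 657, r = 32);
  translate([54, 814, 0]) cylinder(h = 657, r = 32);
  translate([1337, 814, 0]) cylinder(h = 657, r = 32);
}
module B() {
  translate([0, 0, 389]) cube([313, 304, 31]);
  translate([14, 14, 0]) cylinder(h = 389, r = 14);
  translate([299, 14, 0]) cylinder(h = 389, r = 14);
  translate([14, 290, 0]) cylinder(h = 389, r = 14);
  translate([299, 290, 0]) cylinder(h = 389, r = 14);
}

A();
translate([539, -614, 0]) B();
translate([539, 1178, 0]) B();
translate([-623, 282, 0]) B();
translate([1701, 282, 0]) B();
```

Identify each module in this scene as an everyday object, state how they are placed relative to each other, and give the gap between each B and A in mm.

Each stool's nearest face is 310 mm from the table's bounding box.

A is a table. B is a stool. Four stools sit around the table at the −y, +y, −x, +x sides. The gap between each stool and the table is 310 mm.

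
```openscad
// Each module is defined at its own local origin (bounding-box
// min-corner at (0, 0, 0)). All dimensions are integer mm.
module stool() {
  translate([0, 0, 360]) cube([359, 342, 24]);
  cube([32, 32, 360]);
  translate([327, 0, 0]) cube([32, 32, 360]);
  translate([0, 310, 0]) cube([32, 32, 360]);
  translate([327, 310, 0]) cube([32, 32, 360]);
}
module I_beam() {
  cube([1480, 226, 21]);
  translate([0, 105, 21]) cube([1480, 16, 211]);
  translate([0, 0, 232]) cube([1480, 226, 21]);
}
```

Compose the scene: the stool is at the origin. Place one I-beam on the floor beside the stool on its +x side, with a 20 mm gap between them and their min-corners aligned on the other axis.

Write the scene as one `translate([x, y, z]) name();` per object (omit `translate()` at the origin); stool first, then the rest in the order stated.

stool();
translate([379, 0, 0]) I_beam();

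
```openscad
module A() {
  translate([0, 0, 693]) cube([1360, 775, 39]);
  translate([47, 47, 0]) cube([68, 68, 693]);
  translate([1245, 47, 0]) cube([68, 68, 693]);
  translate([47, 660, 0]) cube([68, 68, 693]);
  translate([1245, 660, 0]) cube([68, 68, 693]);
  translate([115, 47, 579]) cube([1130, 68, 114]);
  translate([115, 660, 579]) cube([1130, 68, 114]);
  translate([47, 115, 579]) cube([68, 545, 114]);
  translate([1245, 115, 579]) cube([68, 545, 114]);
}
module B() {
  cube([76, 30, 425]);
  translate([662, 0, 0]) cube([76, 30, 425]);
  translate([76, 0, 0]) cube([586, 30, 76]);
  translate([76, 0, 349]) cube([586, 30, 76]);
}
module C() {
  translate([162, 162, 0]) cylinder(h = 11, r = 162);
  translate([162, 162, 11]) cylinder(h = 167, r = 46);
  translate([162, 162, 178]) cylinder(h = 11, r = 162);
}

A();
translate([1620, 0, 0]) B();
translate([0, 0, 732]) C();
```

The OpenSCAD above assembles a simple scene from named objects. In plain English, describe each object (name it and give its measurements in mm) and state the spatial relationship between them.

A is a rectangular dining table. The top is 1360×775×39 mm with its upper surface at z = 732 mm. It stands on four 68×68 mm square legs, each inset 47 mm from the nearest pair of top edges, running from the floor to the underside of the top. Four apron rails, 68 mm thick and 114 mm tall, run between adjacent legs with their top edges flush with the underside of the top and their outer faces flush with the legs' outer faces.

B is a picture frame with a 586×273 mm rectangular opening (x by z) and a uniform 76 mm border on every side. Frame depth is 30 mm along y. It is built from two vertical stiles running the full outside height and two horizontal rails spanning the gap between the stiles.

C is a spool: two coaxial disc flanges of radius 162 mm and thickness 11 mm, joined by a core cylinder of radius 46 mm and height 167 mm. The lower flange rests on z = 0 and the three cylinders share a vertical axis.

The picture frame is on the floor beside the table on its +x side. The spool is on top of the table.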